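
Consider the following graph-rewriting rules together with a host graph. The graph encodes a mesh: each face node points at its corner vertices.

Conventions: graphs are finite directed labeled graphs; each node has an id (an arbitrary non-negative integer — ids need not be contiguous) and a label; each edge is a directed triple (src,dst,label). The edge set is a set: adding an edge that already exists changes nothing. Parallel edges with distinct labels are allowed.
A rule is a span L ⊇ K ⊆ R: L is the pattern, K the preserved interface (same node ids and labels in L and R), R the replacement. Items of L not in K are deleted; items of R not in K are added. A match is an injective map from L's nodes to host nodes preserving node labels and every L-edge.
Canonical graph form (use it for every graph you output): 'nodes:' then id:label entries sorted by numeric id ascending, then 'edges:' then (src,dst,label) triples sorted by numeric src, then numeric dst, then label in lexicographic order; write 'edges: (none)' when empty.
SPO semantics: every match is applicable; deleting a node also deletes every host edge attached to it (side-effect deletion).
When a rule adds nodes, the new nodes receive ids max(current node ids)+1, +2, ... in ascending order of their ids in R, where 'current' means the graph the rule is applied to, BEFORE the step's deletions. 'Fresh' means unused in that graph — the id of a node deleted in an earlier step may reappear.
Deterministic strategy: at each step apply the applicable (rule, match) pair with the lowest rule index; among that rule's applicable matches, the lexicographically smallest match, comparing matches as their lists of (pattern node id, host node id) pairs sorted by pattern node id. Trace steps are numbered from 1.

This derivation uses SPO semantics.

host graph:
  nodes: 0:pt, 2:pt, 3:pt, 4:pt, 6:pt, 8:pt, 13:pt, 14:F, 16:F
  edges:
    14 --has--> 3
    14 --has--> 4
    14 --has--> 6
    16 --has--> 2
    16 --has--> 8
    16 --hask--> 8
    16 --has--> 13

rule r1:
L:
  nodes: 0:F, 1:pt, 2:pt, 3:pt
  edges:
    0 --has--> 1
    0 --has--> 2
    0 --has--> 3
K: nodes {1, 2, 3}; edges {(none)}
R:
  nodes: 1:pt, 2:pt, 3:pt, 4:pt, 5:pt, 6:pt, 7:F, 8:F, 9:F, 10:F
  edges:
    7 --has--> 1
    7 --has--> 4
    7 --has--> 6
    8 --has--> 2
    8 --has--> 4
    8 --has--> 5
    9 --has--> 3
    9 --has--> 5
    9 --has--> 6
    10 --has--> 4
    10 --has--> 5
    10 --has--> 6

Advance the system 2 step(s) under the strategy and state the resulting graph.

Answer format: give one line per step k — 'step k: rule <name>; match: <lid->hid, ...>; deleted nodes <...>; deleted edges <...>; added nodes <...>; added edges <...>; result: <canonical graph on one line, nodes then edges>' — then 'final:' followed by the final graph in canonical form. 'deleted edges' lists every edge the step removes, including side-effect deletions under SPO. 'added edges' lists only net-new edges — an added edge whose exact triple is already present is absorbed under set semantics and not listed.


step 1: rule r1; match: 0->14, 1->3, 2->4, 3->6; deleted nodes 14; deleted edges (14,3,has); (14,4,has); (14,6,has); added nodes 17, 18, 19, 20, 21, 22, 23; added edges (20,3,has); (20,17,has); (20,19,has); (21,4,has); (21,17,has); (21,18,has); (22,6,has); (22,18,has); (22,19,has); (23,17,has); (23,18,has); (23,19,has); result: nodes: 0:pt, 2:pt, 3:pt, 4:pt, 6:pt, 8:pt, 13:pt, 16:F, 17:pt, 18:pt, 19:pt, 20:F, 21:F, 22:F, 23:F edges: (16,2,has); (16,8,has); (16,8,hask); (16,13,has); (20,3,has); (20,17,has); (20,19,has); (21,4,has); (21,17,has); (21,18,has); (22,6,has); (22,18,has); (22,19,has); (23,17,has); (23,18,has); (23,19,has)
step 2: rule r1; match: 0->16, 1->2, 2->8, 3->13; deleted nodes 16; deleted edges (16,2,has); (16,8,has); (16,8,hask); (16,13,has); added nodes 24, 25, 26, 27, 28, 29, 30; added edges (27,2,has); (27,24,has); (27,26,has); (28,8,has); (28,24,has); (28,25,has); (29,13,has); (29,25,has); (29,26,has); (30,24,has); (30,25,has); (30,26,has); result: nodes: 0:pt, 2:pt, 3:pt, 4:pt, 6:pt, 8:pt, 13:pt, 17:pt, 18:pt, 19:pt, 20:F, 21:F, 22:F, 23:F, 24:pt, 25:pt, 26:pt, 27:F, 28:F, 29:F, 30:F edges: (20,3,has); (20,17,has); (20,19,has); (21,4,has); (21,17,has); (21,18,has); (22,6,has); (22,18,has); (22,19,has); (23,17,has); (23,18,has); (23,19,has); (27,2,has); (27,24,has); (27,26,has); (28,8,has); (28,24,has); (28,25,has); (29,13,has); (29,25,has); (29,26,has); (30,24,has); (30,25,has); (30,26,has)
final:
nodes: 0:pt, 2:pt, 3:pt, 4:pt, 6:pt, 8:pt, 13:pt, 17:pt, 18:pt, 19:pt, 20:F, 21:F, 22:F, 23:F, 24:pt, 25:pt, 26:pt, 27:F, 28:F, 29:F, 30:F
edges: (20,3,has); (20,17,has); (20,19,has); (21,4,has); (21,17,has); (21,18,has); (22,6,has); (22,18,has); (22,19,has); (23,17,has); (23,18,has); (23,19,has); (27,2,has); (27,24,has); (27,26,has); (28,8,has); (28,24,has); (28,25,has); (29,13,has); (29,25,has); (29,26,has); (30,24,has); (30,25,has); (30,26,has)


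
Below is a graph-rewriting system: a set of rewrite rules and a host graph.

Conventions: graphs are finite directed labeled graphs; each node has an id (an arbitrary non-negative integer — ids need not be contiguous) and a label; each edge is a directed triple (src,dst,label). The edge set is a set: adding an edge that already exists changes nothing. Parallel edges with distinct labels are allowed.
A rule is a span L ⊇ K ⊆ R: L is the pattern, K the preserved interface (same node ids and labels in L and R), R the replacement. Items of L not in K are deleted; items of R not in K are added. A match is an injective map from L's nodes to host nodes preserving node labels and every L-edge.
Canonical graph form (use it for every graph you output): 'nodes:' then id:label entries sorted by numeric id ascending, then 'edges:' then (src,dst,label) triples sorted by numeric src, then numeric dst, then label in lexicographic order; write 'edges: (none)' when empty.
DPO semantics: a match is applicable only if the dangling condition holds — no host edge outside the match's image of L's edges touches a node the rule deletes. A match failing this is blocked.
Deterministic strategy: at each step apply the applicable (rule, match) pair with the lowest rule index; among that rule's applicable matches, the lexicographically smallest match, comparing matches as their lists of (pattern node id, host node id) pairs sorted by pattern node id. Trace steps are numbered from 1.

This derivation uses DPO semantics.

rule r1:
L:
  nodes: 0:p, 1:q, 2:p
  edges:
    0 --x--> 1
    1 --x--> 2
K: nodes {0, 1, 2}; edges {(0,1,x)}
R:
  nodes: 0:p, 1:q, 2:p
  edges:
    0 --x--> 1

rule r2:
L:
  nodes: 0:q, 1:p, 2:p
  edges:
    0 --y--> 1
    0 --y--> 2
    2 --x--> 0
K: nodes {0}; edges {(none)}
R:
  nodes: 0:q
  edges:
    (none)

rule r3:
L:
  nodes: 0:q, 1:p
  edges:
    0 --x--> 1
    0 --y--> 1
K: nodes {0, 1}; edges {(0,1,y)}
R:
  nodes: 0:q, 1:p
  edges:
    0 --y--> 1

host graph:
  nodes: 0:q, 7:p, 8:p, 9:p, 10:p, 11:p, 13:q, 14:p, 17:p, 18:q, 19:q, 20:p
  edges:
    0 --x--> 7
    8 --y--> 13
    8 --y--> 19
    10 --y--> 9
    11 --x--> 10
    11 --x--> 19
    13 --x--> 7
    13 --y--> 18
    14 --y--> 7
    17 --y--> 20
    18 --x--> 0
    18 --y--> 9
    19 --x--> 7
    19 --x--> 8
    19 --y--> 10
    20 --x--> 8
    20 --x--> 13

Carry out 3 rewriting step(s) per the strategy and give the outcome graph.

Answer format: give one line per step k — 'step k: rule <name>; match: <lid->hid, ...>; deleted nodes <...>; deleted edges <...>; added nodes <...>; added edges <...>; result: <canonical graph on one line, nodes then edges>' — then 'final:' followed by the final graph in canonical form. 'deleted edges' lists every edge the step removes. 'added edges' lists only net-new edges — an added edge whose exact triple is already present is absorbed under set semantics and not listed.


step 1: rule r1; match: 0->11, 1->19, 2->7; deleted nodes (none); deleted edges (19,7,x); added nodes (none); added edges (none); result: nodes: 0:q, 7:p, 8:p, 9:p, 10:p, 11:p, 13:q, 14:p, 17:p, 18:q, 19:q, 20:p edges: (0,7,x); (8,13,y); (8,19,y); (10,9,y); (11,10,x); (11,19,x); (13,7,x); (13,18,y); (14,7,y); (17,20,y); (18,0,x); (18,9,y); (19,8,x); (19,10,y); (20,8,x); (20,13,x)
step 2: rule r1; match: 0->11, 1->19, 2->8; deleted nodes (none); deleted edges (19,8,x); added nodes (none); added edges (none); result: nodes: 0:q, 7:p, 8:p, 9:p, 10:p, 11:p, 13:q, 14:p, 17:p, 18:q, 19:q, 20:p edges: (0,7,x); (8,13,y); (8,19,y); (10,9,y); (11,10,x); (11,19,x); (13,7,x); (13,18,y); (14,7,y); (17,20,y); (18,0,x); (18,9,y); (19,10,y); (20,8,x); (20,13,x)
step 3: rule r1; match: 0->20, 1->13, 2->7; deleted nodes (none); deleted edges (13,7,x); added nodes (none); added edges (none); result: nodes: 0:q, 7:p, 8:p, 9:p, 10:p, 11:p, 13:q, 14:p, 17:p, 18:q, 19:q, 20:p edges: (0,7,x); (8,13,y); (8,19,y); (10,9,y); (11,10,x); (11,19,x); (13,18,y); (14,7,y); (17,20,y); (18,0,x); (18,9,y); (19,10,y); (20,8,x); (20,13,x)
final:
nodes: 0:q, 7:p, 8:p, 9:p, 10:p, 11:p, 13:q, 14:p, 17:p, 18:q, 19:q, 20:p
edges: (0,7,x); (8,13,y); (8,19,y); (10,9,y); (11,10,x); (11,19,x); (13,18,y); (14,7,y); (17,20,y); (18,0,x); (18,9,y); (19,10,y); (20,8,x); (20,13,x)


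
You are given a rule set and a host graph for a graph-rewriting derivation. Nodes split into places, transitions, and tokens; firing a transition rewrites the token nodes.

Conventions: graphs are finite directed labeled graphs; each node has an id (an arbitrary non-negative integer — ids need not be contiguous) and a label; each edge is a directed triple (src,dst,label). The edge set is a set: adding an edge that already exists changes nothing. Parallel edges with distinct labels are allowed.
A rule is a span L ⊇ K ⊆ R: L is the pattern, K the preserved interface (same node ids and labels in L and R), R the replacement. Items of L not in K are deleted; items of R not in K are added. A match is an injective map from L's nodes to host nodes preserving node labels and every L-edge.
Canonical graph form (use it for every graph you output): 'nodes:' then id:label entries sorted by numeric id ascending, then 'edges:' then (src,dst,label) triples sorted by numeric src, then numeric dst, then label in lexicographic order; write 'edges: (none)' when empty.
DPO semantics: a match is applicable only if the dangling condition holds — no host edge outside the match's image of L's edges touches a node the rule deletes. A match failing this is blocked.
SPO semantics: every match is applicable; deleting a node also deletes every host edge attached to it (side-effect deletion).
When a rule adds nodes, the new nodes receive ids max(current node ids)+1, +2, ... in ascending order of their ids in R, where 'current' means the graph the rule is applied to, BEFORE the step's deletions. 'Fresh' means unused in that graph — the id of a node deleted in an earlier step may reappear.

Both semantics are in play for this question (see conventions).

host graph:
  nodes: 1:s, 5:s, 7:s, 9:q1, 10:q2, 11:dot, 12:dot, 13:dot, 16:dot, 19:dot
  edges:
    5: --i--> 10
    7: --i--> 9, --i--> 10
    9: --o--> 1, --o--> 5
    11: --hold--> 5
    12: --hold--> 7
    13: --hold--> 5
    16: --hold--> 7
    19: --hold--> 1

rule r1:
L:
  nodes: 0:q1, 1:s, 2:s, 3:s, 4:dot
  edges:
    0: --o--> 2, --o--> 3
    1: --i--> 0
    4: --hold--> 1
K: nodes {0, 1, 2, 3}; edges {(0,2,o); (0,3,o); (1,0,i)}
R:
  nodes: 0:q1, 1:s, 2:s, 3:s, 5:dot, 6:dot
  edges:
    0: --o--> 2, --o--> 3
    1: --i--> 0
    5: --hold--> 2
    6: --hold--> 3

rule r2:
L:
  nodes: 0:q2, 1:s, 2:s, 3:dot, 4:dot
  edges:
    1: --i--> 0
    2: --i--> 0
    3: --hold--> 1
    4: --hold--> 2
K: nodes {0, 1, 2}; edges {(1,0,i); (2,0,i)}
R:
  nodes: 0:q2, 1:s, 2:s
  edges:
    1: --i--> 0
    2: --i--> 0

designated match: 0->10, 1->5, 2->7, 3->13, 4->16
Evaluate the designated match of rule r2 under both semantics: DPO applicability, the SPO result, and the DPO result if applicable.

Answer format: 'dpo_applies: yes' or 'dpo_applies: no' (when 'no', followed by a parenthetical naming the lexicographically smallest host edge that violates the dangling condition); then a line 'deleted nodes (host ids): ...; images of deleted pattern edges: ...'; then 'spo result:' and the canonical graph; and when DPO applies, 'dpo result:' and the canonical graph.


dpo_applies: yes
deleted nodes (host ids): 13, 16; images of deleted pattern edges: (13,5,hold); (16,7,hold)
spo result:
nodes: 1:s, 5:s, 7:s, 9:q1, 10:q2, 11:dot, 12:dot, 19:dot
edges: (5,10,i); (7,9,i); (7,10,i); (9,1,o); (9,5,o); (11,5,hold); (12,7,hold); (19,1,hold)
dpo result:
nodes: 1:s, 5:s, 7:s, 9:q1, 10:q2, 11:dot, 12:dot, 19:dot
edges: (5,10,i); (7,9,i); (7,10,i); (9,1,o); (9,5,o); (11,5,hold); (12,7,hold); (19,1,hold)


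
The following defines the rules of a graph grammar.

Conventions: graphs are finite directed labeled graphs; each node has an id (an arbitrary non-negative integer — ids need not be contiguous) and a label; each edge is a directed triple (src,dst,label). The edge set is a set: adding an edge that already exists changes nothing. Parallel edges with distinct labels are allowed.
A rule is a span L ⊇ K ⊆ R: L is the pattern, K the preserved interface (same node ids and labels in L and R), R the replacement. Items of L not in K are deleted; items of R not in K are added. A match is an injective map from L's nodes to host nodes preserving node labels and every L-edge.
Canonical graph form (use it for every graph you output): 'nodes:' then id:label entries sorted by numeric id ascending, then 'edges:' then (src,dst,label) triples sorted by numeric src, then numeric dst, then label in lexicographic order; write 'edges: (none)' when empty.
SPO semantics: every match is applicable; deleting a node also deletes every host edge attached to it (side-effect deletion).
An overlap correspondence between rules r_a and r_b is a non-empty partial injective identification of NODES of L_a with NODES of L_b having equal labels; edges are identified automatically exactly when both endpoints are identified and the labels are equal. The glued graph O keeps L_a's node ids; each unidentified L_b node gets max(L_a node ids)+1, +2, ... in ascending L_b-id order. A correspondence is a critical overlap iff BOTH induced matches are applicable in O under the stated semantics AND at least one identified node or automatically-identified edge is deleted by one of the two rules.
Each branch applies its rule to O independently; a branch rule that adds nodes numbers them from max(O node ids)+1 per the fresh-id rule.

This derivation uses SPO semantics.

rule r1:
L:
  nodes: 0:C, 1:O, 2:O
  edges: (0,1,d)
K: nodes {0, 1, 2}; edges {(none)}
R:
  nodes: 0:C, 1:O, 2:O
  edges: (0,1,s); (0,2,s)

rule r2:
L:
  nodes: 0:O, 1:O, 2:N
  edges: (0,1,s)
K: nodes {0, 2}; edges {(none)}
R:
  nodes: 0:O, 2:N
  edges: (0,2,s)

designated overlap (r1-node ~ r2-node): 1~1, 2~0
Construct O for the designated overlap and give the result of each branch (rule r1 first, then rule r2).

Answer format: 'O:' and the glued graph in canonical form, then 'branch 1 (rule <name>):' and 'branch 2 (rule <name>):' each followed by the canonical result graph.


O:
nodes: 0:C, 1:O, 2:O, 3:N
edges: (0,1,d); (2,1,s)
branch 1 (rule r1):
nodes: 0:C, 1:O, 2:O, 3:N
edges: (0,1,s); (0,2,s); (2,1,s)
branch 2 (rule r2):
nodes: 0:C, 2:O, 3:N
edges: (2,3,s)


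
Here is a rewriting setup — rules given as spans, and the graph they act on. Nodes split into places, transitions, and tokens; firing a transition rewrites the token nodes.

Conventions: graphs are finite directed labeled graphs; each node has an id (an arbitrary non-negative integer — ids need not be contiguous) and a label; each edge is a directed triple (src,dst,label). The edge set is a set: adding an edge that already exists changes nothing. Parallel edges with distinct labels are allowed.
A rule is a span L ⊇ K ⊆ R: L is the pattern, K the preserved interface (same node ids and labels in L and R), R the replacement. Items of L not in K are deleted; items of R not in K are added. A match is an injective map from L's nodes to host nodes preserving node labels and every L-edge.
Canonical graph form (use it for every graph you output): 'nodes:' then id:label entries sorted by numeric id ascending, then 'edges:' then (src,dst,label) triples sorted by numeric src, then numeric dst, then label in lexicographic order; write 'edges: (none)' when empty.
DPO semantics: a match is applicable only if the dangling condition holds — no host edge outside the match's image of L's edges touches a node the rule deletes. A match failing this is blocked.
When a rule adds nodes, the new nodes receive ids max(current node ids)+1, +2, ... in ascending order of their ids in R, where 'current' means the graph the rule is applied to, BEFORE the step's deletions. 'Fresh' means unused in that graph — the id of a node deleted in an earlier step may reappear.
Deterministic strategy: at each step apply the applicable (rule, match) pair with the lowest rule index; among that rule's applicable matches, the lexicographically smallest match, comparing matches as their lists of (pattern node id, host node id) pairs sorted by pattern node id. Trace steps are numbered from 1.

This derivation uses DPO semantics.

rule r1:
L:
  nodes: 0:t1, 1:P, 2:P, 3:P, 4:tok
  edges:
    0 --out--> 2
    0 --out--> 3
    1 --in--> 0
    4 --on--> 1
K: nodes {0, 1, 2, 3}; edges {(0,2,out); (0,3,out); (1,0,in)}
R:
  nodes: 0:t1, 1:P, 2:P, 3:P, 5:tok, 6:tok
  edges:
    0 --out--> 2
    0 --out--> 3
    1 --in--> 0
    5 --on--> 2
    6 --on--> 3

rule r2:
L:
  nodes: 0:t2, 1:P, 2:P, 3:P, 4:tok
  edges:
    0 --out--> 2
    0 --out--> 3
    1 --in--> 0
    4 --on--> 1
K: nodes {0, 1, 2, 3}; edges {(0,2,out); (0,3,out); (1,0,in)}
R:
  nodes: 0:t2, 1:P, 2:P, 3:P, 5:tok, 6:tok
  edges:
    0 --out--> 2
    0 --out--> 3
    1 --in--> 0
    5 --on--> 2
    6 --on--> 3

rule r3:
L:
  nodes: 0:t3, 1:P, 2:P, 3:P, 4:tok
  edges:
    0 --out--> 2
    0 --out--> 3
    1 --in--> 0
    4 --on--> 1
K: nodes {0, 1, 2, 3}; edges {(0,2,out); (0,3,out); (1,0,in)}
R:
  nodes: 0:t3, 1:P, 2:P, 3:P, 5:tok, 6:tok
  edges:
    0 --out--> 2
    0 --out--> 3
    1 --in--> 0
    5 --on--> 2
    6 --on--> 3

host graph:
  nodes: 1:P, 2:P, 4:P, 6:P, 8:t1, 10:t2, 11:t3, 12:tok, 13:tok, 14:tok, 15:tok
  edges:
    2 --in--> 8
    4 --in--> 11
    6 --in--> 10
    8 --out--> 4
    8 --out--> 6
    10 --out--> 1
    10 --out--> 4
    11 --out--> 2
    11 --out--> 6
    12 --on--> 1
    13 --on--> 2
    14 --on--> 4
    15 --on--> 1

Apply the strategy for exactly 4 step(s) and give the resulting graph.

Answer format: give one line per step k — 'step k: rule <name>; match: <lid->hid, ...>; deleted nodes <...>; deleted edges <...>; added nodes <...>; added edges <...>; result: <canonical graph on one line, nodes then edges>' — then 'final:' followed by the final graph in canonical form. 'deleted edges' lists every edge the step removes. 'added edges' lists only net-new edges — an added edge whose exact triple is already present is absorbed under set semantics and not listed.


step 1: rule r1; match: 0->8, 1->2, 2->4, 3->6, 4->13; deleted nodes 13; deleted edges (13,2,on); added nodes 16, 17; added edges (16,4,on); (17,6,on); result: nodes: 1:P, 2:P, 4:P, 6:P, 8:t1, 10:t2, 11:t3, 12:tok, 14:tok, 15:tok, 16:tok, 17:tok edges: (2,8,in); (4,11,in); (6,10,in); (8,4,out); (8,6,out); (10,1,out); (10,4,out); (11,2,out); (11,6,out); (12,1,on); (14,4,on); (15,1,on); (16,4,on); (17,6,on)
step 2: rule r2; match: 0->10, 1->6, 2->1, 3->4, 4->17; deleted nodes 17; deleted edges (17,6,on); added nodes 18, 19; added edges (18,1,on); (19,4,on); result: nodes: 1:P, 2:P, 4:P, 6:P, 8:t1, 10:t2, 11:t3, 12:tok, 14:tok, 15:tok, 16:tok, 18:tok, 19:tok edges: (2,8,in); (4,11,in); (6,10,in); (8,4,out); (8,6,out); (10,1,out); (10,4,out); (11,2,out); (11,6,out); (12,1,on); (14,4,on); (15,1,on); (16,4,on); (18,1,on); (19,4,on)
step 3: rule r3; match: 0->11, 1->4, 2->2, 3->6, 4->14; deleted nodes 14; deleted edges (14,4,on); added nodes 20, 21; added edges (20,2,on); (21,6,on); result: nodes: 1:P, 2:P, 4:P, 6:P, 8:t1, 10:t2, 11:t3, 12:tok, 15:tok, 16:tok, 18:tok, 19:tok, 20:tok, 21:tok edges: (2,8,in); (4,11,in); (6,10,in); (8,4,out); (8,6,out); (10,1,out); (10,4,out); (11,2,out); (11,6,out); (12,1,on); (15,1,on); (16,4,on); (18,1,on); (19,4,on); (20,2,on); (21,6,on)
step 4: rule r1; match: 0->8, 1->2, 2->4, 3->6, 4->20; deleted nodes 20; deleted edges (20,2,on); added nodes 22, 23; added edges (22,4,on); (23,6,on); result: nodes: 1:P, 2:P, 4:P, 6:P, 8:t1, 10:t2, 11:t3, 12:tok, 15:tok, 16:tok, 18:tok, 19:tok, 21:tok, 22:tok, 23:tok edges: (2,8,in); (4,11,in); (6,10,in); (8,4,out); (8,6,out); (10,1,out); (10,4,out); (11,2,out); (11,6,out); (12,1,on); (15,1,on); (16,4,on); (18,1,on); (19,4,on); (21,6,on); (22,4,on); (23,6,on)
final:
nodes: 1:P, 2:P, 4:P, 6:P, 8:t1, 10:t2, 11:t3, 12:tok, 15:tok, 16:tok, 18:tok, 19:tok, 21:tok, 22:tok, 23:tok
edges: (2,8,in); (4,11,in); (6,10,in); (8,4,out); (8,6,out); (10,1,out); (10,4,out); (11,2,out); (11,6,out); (12,1,on); (15,1,on); (16,4,on); (18,1,on); (19,4,on); (21,6,on); (22,4,on); (23,6,on)


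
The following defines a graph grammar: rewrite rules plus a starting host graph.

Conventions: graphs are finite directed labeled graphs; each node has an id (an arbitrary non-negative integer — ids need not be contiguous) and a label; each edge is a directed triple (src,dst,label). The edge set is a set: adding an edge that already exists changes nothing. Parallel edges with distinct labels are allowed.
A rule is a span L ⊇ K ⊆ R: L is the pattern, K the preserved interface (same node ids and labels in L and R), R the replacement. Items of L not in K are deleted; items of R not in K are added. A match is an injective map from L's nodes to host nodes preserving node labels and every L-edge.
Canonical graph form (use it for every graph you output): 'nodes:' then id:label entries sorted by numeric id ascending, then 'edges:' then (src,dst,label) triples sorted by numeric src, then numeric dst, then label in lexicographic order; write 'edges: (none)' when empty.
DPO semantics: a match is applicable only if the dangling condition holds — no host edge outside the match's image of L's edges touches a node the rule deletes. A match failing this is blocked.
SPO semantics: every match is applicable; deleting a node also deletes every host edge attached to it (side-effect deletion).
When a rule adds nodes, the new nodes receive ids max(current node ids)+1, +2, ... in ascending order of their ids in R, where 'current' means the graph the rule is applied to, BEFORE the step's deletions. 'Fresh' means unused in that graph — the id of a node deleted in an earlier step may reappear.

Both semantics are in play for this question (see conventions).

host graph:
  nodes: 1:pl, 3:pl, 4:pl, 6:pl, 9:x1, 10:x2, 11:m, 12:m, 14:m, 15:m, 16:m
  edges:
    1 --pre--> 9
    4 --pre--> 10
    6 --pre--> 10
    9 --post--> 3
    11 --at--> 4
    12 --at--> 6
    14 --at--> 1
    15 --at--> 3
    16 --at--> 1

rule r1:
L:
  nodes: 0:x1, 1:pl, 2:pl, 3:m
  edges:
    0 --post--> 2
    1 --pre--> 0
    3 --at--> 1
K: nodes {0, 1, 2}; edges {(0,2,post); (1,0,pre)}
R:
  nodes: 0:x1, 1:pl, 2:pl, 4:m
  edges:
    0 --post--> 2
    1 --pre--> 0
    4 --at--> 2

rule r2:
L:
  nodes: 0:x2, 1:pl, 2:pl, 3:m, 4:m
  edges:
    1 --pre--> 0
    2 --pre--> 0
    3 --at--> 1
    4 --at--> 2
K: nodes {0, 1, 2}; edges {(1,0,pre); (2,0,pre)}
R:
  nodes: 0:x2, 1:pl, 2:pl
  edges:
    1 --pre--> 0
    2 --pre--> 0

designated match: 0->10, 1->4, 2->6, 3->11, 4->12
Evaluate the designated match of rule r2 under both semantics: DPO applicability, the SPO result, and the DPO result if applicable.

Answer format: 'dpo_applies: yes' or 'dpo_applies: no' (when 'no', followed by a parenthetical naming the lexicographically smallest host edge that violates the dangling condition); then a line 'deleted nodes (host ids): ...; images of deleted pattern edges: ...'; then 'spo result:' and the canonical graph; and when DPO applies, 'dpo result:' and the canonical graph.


dpo_applies: yes
deleted nodes (host ids): 11, 12; images of deleted pattern edges: (11,4,at); (12,6,at)
spo result:
nodes: 1:pl, 3:pl, 4:pl, 6:pl, 9:x1, 10:x2, 14:m, 15:m, 16:m
edges: (1,9,pre); (4,10,pre); (6,10,pre); (9,3,post); (14,1,at); (15,3,at); (16,1,at)
dpo result:
nodes: 1:pl, 3:pl, 4:pl, 6:pl, 9:x1, 10:x2, 14:m, 15:m, 16:m
edges: (1,9,pre); (4,10,pre); (6,10,pre); (9,3,post); (14,1,at); (15,3,at); (16,1,at)


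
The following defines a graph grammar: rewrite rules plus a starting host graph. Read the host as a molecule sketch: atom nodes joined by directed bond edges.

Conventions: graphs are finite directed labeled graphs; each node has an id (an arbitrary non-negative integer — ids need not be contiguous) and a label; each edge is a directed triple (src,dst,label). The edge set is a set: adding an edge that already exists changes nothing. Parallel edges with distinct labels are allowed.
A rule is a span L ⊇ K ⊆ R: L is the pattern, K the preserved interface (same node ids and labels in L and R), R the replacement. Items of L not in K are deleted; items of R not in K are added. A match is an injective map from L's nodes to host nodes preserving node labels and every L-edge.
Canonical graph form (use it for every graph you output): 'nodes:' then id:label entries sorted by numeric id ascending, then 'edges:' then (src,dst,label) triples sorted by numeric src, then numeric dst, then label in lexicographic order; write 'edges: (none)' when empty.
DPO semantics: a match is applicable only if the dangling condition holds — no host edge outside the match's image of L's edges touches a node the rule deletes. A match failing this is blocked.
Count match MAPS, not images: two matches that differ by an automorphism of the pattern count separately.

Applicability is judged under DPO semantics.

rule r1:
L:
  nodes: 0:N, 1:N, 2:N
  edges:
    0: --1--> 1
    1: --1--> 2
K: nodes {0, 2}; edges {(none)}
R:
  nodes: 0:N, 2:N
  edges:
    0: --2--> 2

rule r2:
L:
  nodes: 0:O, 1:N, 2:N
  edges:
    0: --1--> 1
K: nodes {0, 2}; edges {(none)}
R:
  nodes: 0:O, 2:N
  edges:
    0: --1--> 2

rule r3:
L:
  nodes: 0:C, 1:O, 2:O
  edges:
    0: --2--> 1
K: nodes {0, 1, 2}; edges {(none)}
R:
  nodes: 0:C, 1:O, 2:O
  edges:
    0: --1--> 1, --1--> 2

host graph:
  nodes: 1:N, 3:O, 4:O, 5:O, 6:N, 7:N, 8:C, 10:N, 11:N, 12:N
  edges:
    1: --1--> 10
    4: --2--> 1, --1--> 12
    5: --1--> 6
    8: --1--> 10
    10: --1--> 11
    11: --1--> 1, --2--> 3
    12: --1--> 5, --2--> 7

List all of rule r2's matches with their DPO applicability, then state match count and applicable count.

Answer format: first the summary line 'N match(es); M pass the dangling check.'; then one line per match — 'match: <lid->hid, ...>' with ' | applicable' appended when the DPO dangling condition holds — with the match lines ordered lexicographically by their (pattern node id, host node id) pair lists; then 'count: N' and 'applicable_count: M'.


10 match(es); 5 pass the dangling check.
match: 0->4, 1->12, 2->1
match: 0->4, 1->12, 2->6
match: 0->4, 1->12, 2->7
match: 0->4, 1->12, 2->10
match: 0->4, 1->12, 2->11
match: 0->5, 1->6, 2->1 | applicable
match: 0->5, 1->6, 2->7 | applicable
match: 0->5, 1->6, 2->10 | applicable
match: 0->5, 1->6, 2->11 | applicable
match: 0->5, 1->6, 2->12 | applicable
count: 10
applicable_count: 5


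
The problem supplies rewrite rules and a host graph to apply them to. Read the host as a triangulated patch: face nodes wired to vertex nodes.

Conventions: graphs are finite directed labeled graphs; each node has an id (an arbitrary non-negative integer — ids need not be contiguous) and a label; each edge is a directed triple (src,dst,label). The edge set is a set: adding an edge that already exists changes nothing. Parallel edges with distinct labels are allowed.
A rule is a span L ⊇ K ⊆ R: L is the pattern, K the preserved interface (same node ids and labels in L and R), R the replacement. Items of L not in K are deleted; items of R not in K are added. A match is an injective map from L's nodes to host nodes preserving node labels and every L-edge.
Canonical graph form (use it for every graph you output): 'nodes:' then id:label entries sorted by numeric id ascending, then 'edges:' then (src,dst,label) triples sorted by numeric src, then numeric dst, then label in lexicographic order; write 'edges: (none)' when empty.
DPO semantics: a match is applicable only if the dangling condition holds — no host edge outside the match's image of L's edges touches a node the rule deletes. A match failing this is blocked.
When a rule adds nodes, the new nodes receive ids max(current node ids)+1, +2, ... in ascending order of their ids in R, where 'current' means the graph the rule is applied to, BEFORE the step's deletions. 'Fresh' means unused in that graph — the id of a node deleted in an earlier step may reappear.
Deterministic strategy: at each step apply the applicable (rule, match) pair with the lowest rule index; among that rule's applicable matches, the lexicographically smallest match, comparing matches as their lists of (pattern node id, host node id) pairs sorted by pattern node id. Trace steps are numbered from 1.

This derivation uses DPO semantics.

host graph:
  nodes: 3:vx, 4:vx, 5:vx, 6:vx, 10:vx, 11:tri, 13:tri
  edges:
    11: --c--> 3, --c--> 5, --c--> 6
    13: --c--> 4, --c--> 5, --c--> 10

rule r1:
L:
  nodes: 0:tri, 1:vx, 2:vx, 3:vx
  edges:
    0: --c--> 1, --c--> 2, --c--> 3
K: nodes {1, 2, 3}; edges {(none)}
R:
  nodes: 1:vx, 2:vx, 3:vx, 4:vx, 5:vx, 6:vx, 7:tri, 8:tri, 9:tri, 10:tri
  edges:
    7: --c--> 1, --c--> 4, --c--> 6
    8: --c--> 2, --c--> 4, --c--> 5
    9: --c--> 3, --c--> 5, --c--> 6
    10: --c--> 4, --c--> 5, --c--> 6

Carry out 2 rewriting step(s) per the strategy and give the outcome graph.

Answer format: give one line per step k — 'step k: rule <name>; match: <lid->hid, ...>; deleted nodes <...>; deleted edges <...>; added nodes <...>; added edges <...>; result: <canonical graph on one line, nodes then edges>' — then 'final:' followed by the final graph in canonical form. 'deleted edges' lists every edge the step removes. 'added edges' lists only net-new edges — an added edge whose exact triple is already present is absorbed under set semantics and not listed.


step 1: rule r1; match: 0->11, 1->3, 2->5, 3->6; deleted nodes 11; deleted edges (11,3,c); (11,5,c); (11,6,c); added nodes 14, 15, 16, 17, 18, 19, 20; added edges (17,3,c); (17,14,c); (17,16,c); (18,5,c); (18,14,c); (18,15,c); (19,6,c); (19,15,c); (19,16,c); (20,14,c); (20,15,c); (20,16,c); result: nodes: 3:vx, 4:vx, 5:vx, 6:vx, 10:vx, 13:tri, 14:vx, 15:vx, 16:vx, 17:tri, 18:tri, 19:tri, 20:tri edges: (13,4,c); (13,5,c); (13,10,c); (17,3,c); (17,14,c); (17,16,c); (18,5,c); (18,14,c); (18,15,c); (19,6,c); (19,15,c); (19,16,c); (20,14,c); (20,15,c); (20,16,c)
step 2: rule r1; match: 0->13, 1->4, 2->5, 3->10; deleted nodes 13; deleted edges (13,4,c); (13,5,c); (13,10,c); added nodes 21, 22, 23, 24, 25, 26, 27; added edges (24,4,c); (24,21,c); (24,23,c); (25,5,c); (25,21,c); (25,22,c); (26,10,c); (26,22,c); (26,23,c); (27,21,c); (27,22,c); (27,23,c); result: nodes: 3:vx, 4:vx, 5:vx, 6:vx, 10:vx, 14:vx, 15:vx, 16:vx, 17:tri, 18:tri, 19:tri, 20:tri, 21:vx, 22:vx, 23:vx, 24:tri, 25:tri, 26:tri, 27:tri edges: (17,3,c); (17,14,c); (17,16,c); (18,5,c); (18,14,c); (18,15,c); (19,6,c); (19,15,c); (19,16,c); (20,14,c); (20,15,c); (20,16,c); (24,4,c); (24,21,c); (24,23,c); (25,5,c); (25,21,c); (25,22,c); (26,10,c); (26,22,c); (26,23,c); (27,21,c); (27,22,c); (27,23,c)
final:
nodes: 3:vx, 4:vx, 5:vx, 6:vx, 10:vx, 14:vx, 15:vx, 16:vx, 17:tri, 18:tri, 19:tri, 20:tri, 21:vx, 22:vx, 23:vx, 24:tri, 25:tri, 26:tri, 27:tri
edges: (17,3,c); (17,14,c); (17,16,c); (18,5,c); (18,14,c); (18,15,c); (19,6,c); (19,15,c); (19,16,c); (20,14,c); (20,15,c); (20,16,c); (24,4,c); (24,21,c); (24,23,c); (25,5,c); (25,21,c); (25,22,c); (26,10,c); (26,22,c); (26,23,c); (27,21,c); (27,22,c); (27,23,c)


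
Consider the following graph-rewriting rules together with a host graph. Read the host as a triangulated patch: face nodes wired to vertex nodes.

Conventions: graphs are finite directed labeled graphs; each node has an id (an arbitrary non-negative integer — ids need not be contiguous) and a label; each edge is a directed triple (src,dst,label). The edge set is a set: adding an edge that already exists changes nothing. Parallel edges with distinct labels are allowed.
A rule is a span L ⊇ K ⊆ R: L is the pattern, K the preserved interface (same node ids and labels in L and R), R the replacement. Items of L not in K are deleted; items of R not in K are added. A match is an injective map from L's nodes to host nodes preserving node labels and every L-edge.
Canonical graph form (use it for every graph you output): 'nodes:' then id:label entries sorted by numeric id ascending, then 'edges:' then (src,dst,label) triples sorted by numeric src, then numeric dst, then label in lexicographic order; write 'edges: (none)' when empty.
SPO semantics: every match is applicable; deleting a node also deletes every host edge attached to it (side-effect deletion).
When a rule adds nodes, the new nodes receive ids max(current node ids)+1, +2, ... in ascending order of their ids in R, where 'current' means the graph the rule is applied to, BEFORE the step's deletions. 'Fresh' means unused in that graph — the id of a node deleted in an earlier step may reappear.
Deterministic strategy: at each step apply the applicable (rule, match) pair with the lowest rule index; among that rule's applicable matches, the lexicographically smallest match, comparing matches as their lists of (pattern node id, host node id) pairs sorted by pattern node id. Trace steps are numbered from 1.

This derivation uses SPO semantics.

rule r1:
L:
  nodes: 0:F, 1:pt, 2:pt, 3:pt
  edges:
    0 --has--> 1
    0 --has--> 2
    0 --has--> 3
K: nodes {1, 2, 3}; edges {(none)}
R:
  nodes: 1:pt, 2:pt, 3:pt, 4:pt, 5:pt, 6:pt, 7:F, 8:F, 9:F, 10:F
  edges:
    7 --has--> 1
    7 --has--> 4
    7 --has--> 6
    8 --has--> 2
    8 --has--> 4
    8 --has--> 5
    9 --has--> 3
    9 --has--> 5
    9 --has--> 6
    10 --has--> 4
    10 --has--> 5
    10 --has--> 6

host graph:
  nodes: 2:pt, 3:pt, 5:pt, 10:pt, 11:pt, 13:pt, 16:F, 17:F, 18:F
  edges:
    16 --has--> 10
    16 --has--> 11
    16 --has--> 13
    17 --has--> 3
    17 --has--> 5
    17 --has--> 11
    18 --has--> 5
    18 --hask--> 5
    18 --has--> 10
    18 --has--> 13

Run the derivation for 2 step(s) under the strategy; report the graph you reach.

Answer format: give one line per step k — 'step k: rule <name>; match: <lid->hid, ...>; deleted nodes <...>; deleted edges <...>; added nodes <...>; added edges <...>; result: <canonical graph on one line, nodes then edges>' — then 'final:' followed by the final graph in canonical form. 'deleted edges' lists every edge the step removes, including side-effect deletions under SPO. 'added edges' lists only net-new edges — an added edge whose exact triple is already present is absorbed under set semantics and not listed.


step 1: rule r1; match: 0->16, 1->10, 2->11, 3->13; deleted nodes 16; deleted edges (16,10,has); (16,11,has); (16,13,has); added nodes 19, 20, 21, 22, 23, 24, 25; added edges (22,10,has); (22,19,has); (22,21,has); (23,11,has); (23,19,has); (23,20,has); (24,13,has); (24,20,has); (24,21,has); (25,19,has); (25,20,has); (25,21,has); result: nodes: 2:pt, 3:pt, 5:pt, 10:pt, 11:pt, 13:pt, 17:F, 18:F, 19:pt, 20:pt, 21:pt, 22:F, 23:F, 24:F, 25:F edges: (17,3,has); (17,5,has); (17,11,has); (18,5,has); (18,5,hask); (18,10,has); (18,13,has); (22,10,has); (22,19,has); (22,21,has); (23,11,has); (23,19,has); (23,20,has); (24,13,has); (24,20,has); (24,21,has); (25,19,has); (25,20,has); (25,21,has)
step 2: rule r1; match: 0->17, 1->3, 2->5, 3->11; deleted nodes 17; deleted edges (17,3,has); (17,5,has); (17,11,has); added nodes 26, 27, 28, 29, 30, 31, 32; added edges (29,3,has); (29,26,has); (29,28,has); (30,5,has); (30,26,has); (30,27,has); (31,11,has); (31,27,has); (31,28,has); (32,26,has); (32,27,has); (32,28,has); result: nodes: 2:pt, 3:pt, 5:pt, 10:pt, 11:pt, 13:pt, 18:F, 19:pt, 20:pt, 21:pt, 22:F, 23:F, 24:F, 25:F, 26:pt, 27:pt, 28:pt, 29:F, 30:F, 31:F, 32:F edges: (18,5,has); (18,5,hask); (18,10,has); (18,13,has); (22,10,has); (22,19,has); (22,21,has); (23,11,has); (23,19,has); (23,20,has); (24,13,has); (24,20,has); (24,21,has); (25,19,has); (25,20,has); (25,21,has); (29,3,has); (29,26,has); (29,28,has); (30,5,has); (30,26,has); (30,27,has); (31,11,has); (31,27,has); (31,28,has); (32,26,has); (32,27,has); (32,28,has)
final:
nodes: 2:pt, 3:pt, 5:pt, 10:pt, 11:pt, 13:pt, 18:F, 19:pt, 20:pt, 21:pt, 22:F, 23:F, 24:F, 25:F, 26:pt, 27:pt, 28:pt, 29:F, 30:F, 31:F, 32:F
edges: (18,5,has); (18,5,hask); (18,10,has); (18,13,has); (22,10,has); (22,19,has); (22,21,has); (23,11,has); (23,19,has); (23,20,has); (24,13,has); (24,20,has); (24,21,has); (25,19,has); (25,20,has); (25,21,has); (29,3,has); (29,26,has); (29,28,has); (30,5,has); (30,26,has); (30,27,has); (31,11,has); (31,27,has); (31,28,has); (32,26,has); (32,27,has); (32,28,has)


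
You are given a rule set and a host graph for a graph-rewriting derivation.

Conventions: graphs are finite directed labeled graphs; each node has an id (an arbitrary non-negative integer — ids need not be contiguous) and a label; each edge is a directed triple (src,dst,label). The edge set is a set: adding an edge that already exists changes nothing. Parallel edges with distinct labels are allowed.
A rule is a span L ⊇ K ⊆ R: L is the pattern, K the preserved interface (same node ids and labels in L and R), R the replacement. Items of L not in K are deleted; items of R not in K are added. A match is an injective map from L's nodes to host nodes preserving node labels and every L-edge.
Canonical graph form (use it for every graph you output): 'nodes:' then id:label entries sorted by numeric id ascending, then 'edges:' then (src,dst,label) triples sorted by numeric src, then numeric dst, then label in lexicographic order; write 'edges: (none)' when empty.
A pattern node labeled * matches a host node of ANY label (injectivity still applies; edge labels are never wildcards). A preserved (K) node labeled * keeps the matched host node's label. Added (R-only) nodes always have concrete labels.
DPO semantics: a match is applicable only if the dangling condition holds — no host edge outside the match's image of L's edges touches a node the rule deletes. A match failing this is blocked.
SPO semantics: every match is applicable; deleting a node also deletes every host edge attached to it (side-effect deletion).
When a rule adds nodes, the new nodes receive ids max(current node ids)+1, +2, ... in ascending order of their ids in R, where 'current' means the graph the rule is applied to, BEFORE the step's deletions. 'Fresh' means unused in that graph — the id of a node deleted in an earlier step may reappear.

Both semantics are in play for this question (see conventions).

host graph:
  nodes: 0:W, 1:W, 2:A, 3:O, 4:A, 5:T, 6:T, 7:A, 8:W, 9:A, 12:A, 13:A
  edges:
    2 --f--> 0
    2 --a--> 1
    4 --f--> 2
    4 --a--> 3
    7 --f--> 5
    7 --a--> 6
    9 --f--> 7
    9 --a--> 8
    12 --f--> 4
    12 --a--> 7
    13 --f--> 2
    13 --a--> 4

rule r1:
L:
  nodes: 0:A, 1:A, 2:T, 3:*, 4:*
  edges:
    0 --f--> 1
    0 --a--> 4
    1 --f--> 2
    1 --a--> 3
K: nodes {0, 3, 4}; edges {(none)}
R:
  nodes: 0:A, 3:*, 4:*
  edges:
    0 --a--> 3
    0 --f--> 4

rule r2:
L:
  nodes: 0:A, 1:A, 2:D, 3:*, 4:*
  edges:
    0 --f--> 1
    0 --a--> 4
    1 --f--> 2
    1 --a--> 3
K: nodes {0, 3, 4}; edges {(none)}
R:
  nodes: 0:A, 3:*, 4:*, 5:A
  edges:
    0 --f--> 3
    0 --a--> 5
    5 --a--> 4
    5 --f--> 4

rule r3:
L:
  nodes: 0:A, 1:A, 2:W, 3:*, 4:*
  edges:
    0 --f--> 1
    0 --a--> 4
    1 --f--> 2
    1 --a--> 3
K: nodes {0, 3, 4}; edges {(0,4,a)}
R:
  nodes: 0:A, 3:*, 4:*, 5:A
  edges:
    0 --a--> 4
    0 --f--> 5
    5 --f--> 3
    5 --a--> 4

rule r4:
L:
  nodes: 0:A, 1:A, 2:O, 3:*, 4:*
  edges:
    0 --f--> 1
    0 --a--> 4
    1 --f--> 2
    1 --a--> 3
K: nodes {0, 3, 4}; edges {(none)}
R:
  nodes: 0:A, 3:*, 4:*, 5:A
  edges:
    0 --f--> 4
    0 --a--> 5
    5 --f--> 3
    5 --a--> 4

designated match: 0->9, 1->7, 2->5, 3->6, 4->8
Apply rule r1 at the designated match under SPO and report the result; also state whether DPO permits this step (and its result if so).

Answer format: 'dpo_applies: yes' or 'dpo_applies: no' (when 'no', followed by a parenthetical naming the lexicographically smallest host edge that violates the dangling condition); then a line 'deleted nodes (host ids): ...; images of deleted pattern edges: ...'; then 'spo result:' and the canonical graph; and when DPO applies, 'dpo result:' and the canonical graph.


dpo_applies: no
(the rule deletes node 7, which keeps host edge (12,7,a) outside the match image — the dangling condition fails, DPO blocks; SPO proceeds and side-deletes such edges)
deleted nodes (host ids): 5, 7; images of deleted pattern edges: (7,5,f); (7,6,a); (9,7,f); (9,8,a)
spo result:
nodes: 0:W, 1:W, 2:A, 3:O, 4:A, 6:T, 8:W, 9:A, 12:A, 13:A
edges: (2,0,f); (2,1,a); (4,2,f); (4,3,a); (9,6,a); (9,8,f); (12,4,f); (13,2,f); (13,4,a)
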